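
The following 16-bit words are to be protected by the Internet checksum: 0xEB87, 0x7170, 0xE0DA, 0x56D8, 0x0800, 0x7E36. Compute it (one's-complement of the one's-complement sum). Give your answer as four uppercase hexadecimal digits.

E51D

One's-complement addition (fold any carry out of bit 15 back into bit 0):
  0xEB87 + 0x7170 = 0x15CF7 → wrap carry → 0x5CF8
  0x5CF8 + 0xE0DA = 0x13DD2 → wrap carry → 0x3DD3
  0x3DD3 + 0x56D8 = 0x094AB
  0x94AB + 0x0800 = 0x09CAB
  0x9CAB + 0x7E36 = 0x11AE1 → wrap carry → 0x1AE2
One's-complement sum = 0x1AE2.
Checksum = ~0x1AE2 & 0xFFFF = 0xE51D.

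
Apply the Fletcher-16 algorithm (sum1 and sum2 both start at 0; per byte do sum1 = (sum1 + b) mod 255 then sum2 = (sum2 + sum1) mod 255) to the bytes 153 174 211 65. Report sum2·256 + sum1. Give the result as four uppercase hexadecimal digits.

5B5D

Running sums (mod 255):
  after byte 0 (153): sum1=153, sum2=153
  after byte 1 (174): sum1=72, sum2=225
  after byte 2 (211): sum1=28, sum2=253
  after byte 3 (65): sum1=93, sum2=91
Checksum = sum2·256 + sum1 = 91·256 + 93 = 23389 = 0x5B5D.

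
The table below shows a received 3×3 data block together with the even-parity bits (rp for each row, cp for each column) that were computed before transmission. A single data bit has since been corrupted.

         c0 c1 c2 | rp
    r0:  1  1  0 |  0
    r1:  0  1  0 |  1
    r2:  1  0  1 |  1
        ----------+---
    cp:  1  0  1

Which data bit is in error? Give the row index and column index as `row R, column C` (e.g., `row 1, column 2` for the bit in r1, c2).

row 2, column 0

Recompute each row's even parity and compare to rp:
  r0: data parity 0, sent rp 0 → ok
  r1: data parity 1, sent rp 1 → ok
  r2: data parity 0, sent rp 1 → mismatch
Recompute each column's even parity and compare to cp:
  c0: data parity 0, sent cp 1 → mismatch
  c1: data parity 0, sent cp 0 → ok
  c2: data parity 1, sent cp 1 → ok
Exactly one row (r2) and one column (c0) fail → the flipped bit is at their intersection.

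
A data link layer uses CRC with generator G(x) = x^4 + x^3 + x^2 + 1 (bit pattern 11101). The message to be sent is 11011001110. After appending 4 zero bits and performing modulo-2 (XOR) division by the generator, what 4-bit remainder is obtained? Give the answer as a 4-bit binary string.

Append 4 zeros: 110110011100000. Divide by 11101 (XOR where the leading bit is 1):
  pos 0: 11011 XOR 11101 = 00110
  pos 2: 11000 XOR 11101 = 00101
  pos 4: 10111 XOR 11101 = 01010
  pos 5: 10101 XOR 11101 = 01000
  pos 6: 10000 XOR 11101 = 01101
  pos 7: 11010 XOR 11101 = 00111
  pos 9: 11100 XOR 11101 = 00001
Remainder (last 4 bits) = 0010. This is the CRC / FCS.

0010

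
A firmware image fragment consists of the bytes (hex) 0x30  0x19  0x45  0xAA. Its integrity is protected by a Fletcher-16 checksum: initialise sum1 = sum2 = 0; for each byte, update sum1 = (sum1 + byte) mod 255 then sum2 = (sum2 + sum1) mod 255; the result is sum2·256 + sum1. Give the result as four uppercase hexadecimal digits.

4139

Running sums (mod 255):
  after byte 0 (0x30): sum1=48, sum2=48
  after byte 1 (0x19): sum1=73, sum2=121
  after byte 2 (0x45): sum1=142, sum2=8
  after byte 3 (0xAA): sum1=57, sum2=65
Checksum = sum2·256 + sum1 = 65·256 + 57 = 16697 = 0x4139.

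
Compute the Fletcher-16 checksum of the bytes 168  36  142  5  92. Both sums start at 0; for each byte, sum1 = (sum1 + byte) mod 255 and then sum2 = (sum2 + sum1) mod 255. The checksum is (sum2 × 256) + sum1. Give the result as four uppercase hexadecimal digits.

Running sums (mod 255):
  after byte 0 (168): sum1=168, sum2=168
  after byte 1 (36): sum1=204, sum2=117
  after byte 2 (142): sum1=91, sum2=208
  after byte 3 (5): sum1=96, sum2=49
  after byte 4 (92): sum1=188, sum2=237
Checksum = sum2·256 + sum1 = 237·256 + 188 = 60860 = 0xEDBC.

EDBC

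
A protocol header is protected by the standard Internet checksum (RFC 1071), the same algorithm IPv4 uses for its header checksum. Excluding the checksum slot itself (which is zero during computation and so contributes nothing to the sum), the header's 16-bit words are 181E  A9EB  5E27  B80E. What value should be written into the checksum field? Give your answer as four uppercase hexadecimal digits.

27C0

One's-complement addition (fold any carry out of bit 15 back into bit 0):
  0x181E + 0xA9EB = 0x0C209
  0xC209 + 0x5E27 = 0x12030 → wrap carry → 0x2031
  0x2031 + 0xB80E = 0x0D83F
One's-complement sum = 0xD83F.
Checksum = ~0xD83F & 0xFFFF = 0x27C0.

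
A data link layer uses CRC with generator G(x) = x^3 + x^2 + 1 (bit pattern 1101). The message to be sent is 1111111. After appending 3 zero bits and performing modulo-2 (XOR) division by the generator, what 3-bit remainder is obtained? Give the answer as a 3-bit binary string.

Append 3 zeros: 1111111000. Divide by 1101 (XOR where the leading bit is 1):
  pos 0: 1111 XOR 1101 = 0010
  pos 2: 1011 XOR 1101 = 0110
  pos 3: 1101 XOR 1101 = 0000
Remainder (last 3 bits) = 000. This is the CRC / FCS.

000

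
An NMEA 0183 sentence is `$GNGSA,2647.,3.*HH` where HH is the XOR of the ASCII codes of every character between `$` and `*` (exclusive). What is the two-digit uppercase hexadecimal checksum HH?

68

XOR the ASCII codes of the payload characters:
  'G' = 0x47 → acc = 0x47
  'N' = 0x4E → acc = 0x09
  'G' = 0x47 → acc = 0x4E
  'S' = 0x53 → acc = 0x1D
  'A' = 0x41 → acc = 0x5C
  ',' = 0x2C → acc = 0x70
  '2' = 0x32 → acc = 0x42
  '6' = 0x36 → acc = 0x74
  '4' = 0x34 → acc = 0x40
  '7' = 0x37 → acc = 0x77
  '.' = 0x2E → acc = 0x59
  ',' = 0x2C → acc = 0x75
  '3' = 0x33 → acc = 0x46
  '.' = 0x2E → acc = 0x68
Checksum = 0x68.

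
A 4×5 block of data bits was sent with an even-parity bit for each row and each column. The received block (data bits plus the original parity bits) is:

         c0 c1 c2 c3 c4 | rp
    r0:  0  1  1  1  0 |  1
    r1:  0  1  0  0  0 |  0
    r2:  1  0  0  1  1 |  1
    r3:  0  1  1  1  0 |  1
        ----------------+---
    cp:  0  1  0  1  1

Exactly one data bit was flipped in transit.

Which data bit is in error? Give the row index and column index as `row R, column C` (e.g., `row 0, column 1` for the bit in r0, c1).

Recompute each row's even parity and compare to rp:
  r0: data parity 1, sent rp 1 → ok
  r1: data parity 1, sent rp 0 → mismatch
  r2: data parity 1, sent rp 1 → ok
  r3: data parity 1, sent rp 1 → ok
Recompute each column's even parity and compare to cp:
  c0: data parity 1, sent cp 0 → mismatch
  c1: data parity 1, sent cp 1 → ok
  c2: data parity 0, sent cp 0 → ok
  c3: data parity 1, sent cp 1 → ok
  c4: data parity 1, sent cp 1 → ok
Exactly one row (r1) and one column (c0) fail → the flipped bit is at their intersection.

row 1, column 0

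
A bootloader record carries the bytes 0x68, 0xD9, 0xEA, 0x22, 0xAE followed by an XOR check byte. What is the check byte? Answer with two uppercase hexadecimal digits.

XOR the bytes together:
  start with 0x68
  0x68 ⊕ 0xD9 = 0xB1
  0xB1 ⊕ 0xEA = 0x5B
  0x5B ⊕ 0x22 = 0x79
  0x79 ⊕ 0xAE = 0xD7

D7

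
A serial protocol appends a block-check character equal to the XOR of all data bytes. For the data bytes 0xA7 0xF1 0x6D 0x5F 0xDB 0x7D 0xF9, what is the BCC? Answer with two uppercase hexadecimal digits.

3B

XOR the bytes together:
  start with 0xA7
  0xA7 ⊕ 0xF1 = 0x56
  0x56 ⊕ 0x6D = 0x3B
  0x3B ⊕ 0x5F = 0x64
  0x64 ⊕ 0xDB = 0xBF
  0xBF ⊕ 0x7D = 0xC2
  0xC2 ⊕ 0xF9 = 0x3B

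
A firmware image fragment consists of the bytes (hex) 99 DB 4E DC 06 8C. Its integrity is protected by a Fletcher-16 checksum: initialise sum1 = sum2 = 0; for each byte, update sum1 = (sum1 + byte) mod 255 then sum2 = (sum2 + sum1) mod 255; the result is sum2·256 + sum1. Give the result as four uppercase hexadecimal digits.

Running sums (mod 255):
  after byte 0 (99): sum1=153, sum2=153
  after byte 1 (DB): sum1=117, sum2=15
  after byte 2 (4E): sum1=195, sum2=210
  after byte 3 (DC): sum1=160, sum2=115
  after byte 4 (06): sum1=166, sum2=26
  after byte 5 (8C): sum1=51, sum2=77
Checksum = sum2·256 + sum1 = 77·256 + 51 = 19763 = 0x4D33.

4D33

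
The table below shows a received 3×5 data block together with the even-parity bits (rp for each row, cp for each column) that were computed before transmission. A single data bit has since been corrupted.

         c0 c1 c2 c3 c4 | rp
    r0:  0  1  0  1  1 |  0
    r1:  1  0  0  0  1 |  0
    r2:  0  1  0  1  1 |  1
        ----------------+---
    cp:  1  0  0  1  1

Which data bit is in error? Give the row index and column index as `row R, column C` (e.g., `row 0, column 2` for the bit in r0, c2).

row 0, column 3

Recompute each row's even parity and compare to rp:
  r0: data parity 1, sent rp 0 → mismatch
  r1: data parity 0, sent rp 0 → ok
  r2: data parity 1, sent rp 1 → ok
Recompute each column's even parity and compare to cp:
  c0: data parity 1, sent cp 1 → ok
  c1: data parity 0, sent cp 0 → ok
  c2: data parity 0, sent cp 0 → ok
  c3: data parity 0, sent cp 1 → mismatch
  c4: data parity 1, sent cp 1 → ok
Exactly one row (r0) and one column (c3) fail → the flipped bit is at their intersection.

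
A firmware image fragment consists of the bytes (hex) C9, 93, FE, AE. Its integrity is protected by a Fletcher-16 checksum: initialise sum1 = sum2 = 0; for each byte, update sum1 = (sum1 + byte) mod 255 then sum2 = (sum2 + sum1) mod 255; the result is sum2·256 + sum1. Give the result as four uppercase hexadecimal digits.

8E0B

Running sums (mod 255):
  after byte 0 (C9): sum1=201, sum2=201
  after byte 1 (93): sum1=93, sum2=39
  after byte 2 (FE): sum1=92, sum2=131
  after byte 3 (AE): sum1=11, sum2=142
Checksum = sum2·256 + sum1 = 142·256 + 11 = 36363 = 0x8E0B.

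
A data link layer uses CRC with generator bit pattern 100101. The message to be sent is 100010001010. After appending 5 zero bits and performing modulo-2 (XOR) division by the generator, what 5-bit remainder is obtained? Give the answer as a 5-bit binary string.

Append 5 zeros: 10001000101000000. Divide by 100101 (XOR where the leading bit is 1):
  pos 0: 100010 XOR 100101 = 000111
  pos 3: 111001 XOR 100101 = 011100
  pos 4: 111000 XOR 100101 = 011101
  pos 5: 111011 XOR 100101 = 011110
  pos 6: 111100 XOR 100101 = 011001
  pos 7: 110010 XOR 100101 = 010111
  pos 8: 101110 XOR 100101 = 001011
  pos 10: 101100 XOR 100101 = 001001
Remainder (last 5 bits) = 10010. This is the CRC / FCS.

10010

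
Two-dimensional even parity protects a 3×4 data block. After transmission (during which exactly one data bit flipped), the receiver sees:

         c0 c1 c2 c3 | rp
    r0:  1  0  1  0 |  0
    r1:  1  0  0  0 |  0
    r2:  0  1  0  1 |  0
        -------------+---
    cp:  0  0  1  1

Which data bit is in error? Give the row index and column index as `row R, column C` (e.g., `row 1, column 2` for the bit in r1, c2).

Recompute each row's even parity and compare to rp:
  r0: data parity 0, sent rp 0 → ok
  r1: data parity 1, sent rp 0 → mismatch
  r2: data parity 0, sent rp 0 → ok
Recompute each column's even parity and compare to cp:
  c0: data parity 0, sent cp 0 → ok
  c1: data parity 1, sent cp 0 → mismatch
  c2: data parity 1, sent cp 1 → ok
  c3: data parity 1, sent cp 1 → ok
Exactly one row (r1) and one column (c1) fail → the flipped bit is at their intersection.

row 1, column 1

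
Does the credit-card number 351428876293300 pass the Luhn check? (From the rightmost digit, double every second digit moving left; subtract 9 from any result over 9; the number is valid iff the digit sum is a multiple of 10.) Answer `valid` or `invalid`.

From the right, keep odd positions and double even positions (subtract 9 from any doubled value over 9):
  doubled (positions 2,4,...): 0 6 4 5 7 8 1 → sum 31
  kept (positions 1,3,...): 0 3 9 6 8 2 1 3 → sum 32
Total = 63.
63 mod 10 = 3, so the number is invalid.

invalid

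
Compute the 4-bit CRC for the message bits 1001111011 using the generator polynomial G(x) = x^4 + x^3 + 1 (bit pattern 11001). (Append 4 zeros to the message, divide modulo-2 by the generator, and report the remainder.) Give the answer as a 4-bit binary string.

Append 4 zeros: 10011110110000. Divide by 11001 (XOR where the leading bit is 1):
  pos 0: 10011 XOR 11001 = 01010
  pos 1: 10101 XOR 11001 = 01100
  pos 2: 11001 XOR 11001 = 00000
  pos 8: 11000 XOR 11001 = 00001
Remainder (last 4 bits) = 0010. This is the CRC / FCS.

0010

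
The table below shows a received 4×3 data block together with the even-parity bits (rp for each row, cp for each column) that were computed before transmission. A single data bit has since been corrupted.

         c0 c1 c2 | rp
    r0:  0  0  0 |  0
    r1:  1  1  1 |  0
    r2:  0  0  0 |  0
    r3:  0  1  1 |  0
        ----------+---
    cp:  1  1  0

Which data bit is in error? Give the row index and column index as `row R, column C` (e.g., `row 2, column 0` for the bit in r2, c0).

row 1, column 1

Recompute each row's even parity and compare to rp:
  r0: data parity 0, sent rp 0 → ok
  r1: data parity 1, sent rp 0 → mismatch
  r2: data parity 0, sent rp 0 → ok
  r3: data parity 0, sent rp 0 → ok
Recompute each column's even parity and compare to cp:
  c0: data parity 1, sent cp 1 → ok
  c1: data parity 0, sent cp 1 → mismatch
  c2: data parity 0, sent cp 0 → ok
Exactly one row (r1) and one column (c1) fail → the flipped bit is at their intersection.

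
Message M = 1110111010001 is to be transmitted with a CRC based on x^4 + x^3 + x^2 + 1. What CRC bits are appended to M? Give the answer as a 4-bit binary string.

Append 4 zeros: 11101110100010000. Divide by 11101 (XOR where the leading bit is 1):
  pos 0: 11101 XOR 11101 = 00000
  pos 5: 11010 XOR 11101 = 00111
  pos 7: 11100 XOR 11101 = 00001
  pos 11: 11000 XOR 11101 = 00101
Remainder (last 4 bits) = 1010. This is the CRC / FCS.

1010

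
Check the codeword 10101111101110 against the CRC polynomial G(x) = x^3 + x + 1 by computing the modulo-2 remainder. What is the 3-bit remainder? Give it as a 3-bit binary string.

011

Modulo-2 division of 10101111101110 by 1011:
  pos 0: 1010 XOR 1011 = 0001
  pos 3: 1111 XOR 1011 = 0100
  pos 4: 1001 XOR 1011 = 0010
  pos 6: 1010 XOR 1011 = 0001
  pos 9: 1111 XOR 1011 = 0100
  pos 10: 1000 XOR 1011 = 0011
Remainder = 011 (nonzero — an error is detected).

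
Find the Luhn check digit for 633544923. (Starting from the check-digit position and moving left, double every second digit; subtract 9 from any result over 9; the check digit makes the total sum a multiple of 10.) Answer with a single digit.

Partial digits right→left: 3 2 9 4 4 5 3 3 6
Double every second digit counting from the check-digit position (so the 1st, 3rd, 5th, ... of the partial from the right).
  doubled (with −9 where >9): 6 9 8 6 3 → sum 32
  kept as-is: 2 4 5 3 → sum 14
Total = 32 + 14 = 46.
Check digit = (10 − (46 mod 10)) mod 10 = 4.

4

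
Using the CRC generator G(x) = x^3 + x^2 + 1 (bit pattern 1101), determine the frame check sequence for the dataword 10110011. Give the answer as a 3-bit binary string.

100

Append 3 zeros: 10110011000. Divide by 1101 (XOR where the leading bit is 1):
  pos 0: 1011 XOR 1101 = 0110
  pos 1: 1100 XOR 1101 = 0001
  pos 4: 1011 XOR 1101 = 0110
  pos 5: 1100 XOR 1101 = 0001
Remainder (last 3 bits) = 100. This is the CRC / FCS.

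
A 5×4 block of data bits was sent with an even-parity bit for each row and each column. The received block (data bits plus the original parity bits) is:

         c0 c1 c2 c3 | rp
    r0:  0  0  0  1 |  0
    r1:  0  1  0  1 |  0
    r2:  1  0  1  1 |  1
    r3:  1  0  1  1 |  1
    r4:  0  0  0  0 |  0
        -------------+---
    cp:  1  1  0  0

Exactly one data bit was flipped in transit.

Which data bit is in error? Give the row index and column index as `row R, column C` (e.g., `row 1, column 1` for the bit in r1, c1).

row 0, column 0

Recompute each row's even parity and compare to rp:
  r0: data parity 1, sent rp 0 → mismatch
  r1: data parity 0, sent rp 0 → ok
  r2: data parity 1, sent rp 1 → ok
  r3: data parity 1, sent rp 1 → ok
  r4: data parity 0, sent rp 0 → ok
Recompute each column's even parity and compare to cp:
  c0: data parity 0, sent cp 1 → mismatch
  c1: data parity 1, sent cp 1 → ok
  c2: data parity 0, sent cp 0 → ok
  c3: data parity 0, sent cp 0 → ok
Exactly one row (r0) and one column (c0) fail → the flipped bit is at their intersection.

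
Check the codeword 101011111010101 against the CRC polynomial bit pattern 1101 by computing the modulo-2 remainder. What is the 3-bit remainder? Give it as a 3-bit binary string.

100

Modulo-2 division of 101011111010101 by 1101:
  pos 0: 1010 XOR 1101 = 0111
  pos 1: 1111 XOR 1101 = 0010
  pos 3: 1011 XOR 1101 = 0110
  pos 4: 1101 XOR 1101 = 0000
  pos 8: 1010 XOR 1101 = 0111
  pos 9: 1111 XOR 1101 = 0010
  pos 11: 1001 XOR 1101 = 0100
Remainder = 100 (nonzero — an error is detected).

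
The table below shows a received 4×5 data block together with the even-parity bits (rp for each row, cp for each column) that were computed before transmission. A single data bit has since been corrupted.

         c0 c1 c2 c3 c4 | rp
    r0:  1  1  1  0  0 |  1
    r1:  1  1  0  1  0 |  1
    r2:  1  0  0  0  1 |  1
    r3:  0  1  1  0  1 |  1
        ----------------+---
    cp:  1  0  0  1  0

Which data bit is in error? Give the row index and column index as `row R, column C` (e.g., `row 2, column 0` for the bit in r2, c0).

Recompute each row's even parity and compare to rp:
  r0: data parity 1, sent rp 1 → ok
  r1: data parity 1, sent rp 1 → ok
  r2: data parity 0, sent rp 1 → mismatch
  r3: data parity 1, sent rp 1 → ok
Recompute each column's even parity and compare to cp:
  c0: data parity 1, sent cp 1 → ok
  c1: data parity 1, sent cp 0 → mismatch
  c2: data parity 0, sent cp 0 → ok
  c3: data parity 1, sent cp 1 → ok
  c4: data parity 0, sent cp 0 → ok
Exactly one row (r2) and one column (c1) fail → the flipped bit is at their intersection.

row 2, column 1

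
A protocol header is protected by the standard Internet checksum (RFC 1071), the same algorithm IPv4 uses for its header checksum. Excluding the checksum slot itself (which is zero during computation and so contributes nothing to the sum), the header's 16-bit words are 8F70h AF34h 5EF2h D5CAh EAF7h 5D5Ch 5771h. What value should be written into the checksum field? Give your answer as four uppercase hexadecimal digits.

ECD7

One's-complement addition (fold any carry out of bit 15 back into bit 0):
  0x8F70 + 0xAF34 = 0x13EA4 → wrap carry → 0x3EA5
  0x3EA5 + 0x5EF2 = 0x09D97
  0x9D97 + 0xD5CA = 0x17361 → wrap carry → 0x7362
  0x7362 + 0xEAF7 = 0x15E59 → wrap carry → 0x5E5A
  0x5E5A + 0x5D5C = 0x0BBB6
  0xBBB6 + 0x5771 = 0x11327 → wrap carry → 0x1328
One's-complement sum = 0x1328.
Checksum = ~0x1328 & 0xFFFF = 0xECD7.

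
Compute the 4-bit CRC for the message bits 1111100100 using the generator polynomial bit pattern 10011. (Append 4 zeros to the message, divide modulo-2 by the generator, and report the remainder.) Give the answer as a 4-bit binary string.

Append 4 zeros: 11111001000000. Divide by 10011 (XOR where the leading bit is 1):
  pos 0: 11111 XOR 10011 = 01100
  pos 1: 11000 XOR 10011 = 01011
  pos 2: 10110 XOR 10011 = 00101
  pos 4: 10110 XOR 10011 = 00101
  pos 6: 10100 XOR 10011 = 00111
  pos 8: 11100 XOR 10011 = 01111
  pos 9: 11110 XOR 10011 = 01101
Remainder (last 4 bits) = 1101. This is the CRC / FCS.

1101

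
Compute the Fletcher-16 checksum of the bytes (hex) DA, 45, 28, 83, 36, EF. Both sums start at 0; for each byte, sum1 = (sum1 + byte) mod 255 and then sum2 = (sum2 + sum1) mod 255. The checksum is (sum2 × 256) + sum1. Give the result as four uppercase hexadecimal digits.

03F1

Running sums (mod 255):
  after byte 0 (DA): sum1=218, sum2=218
  after byte 1 (45): sum1=32, sum2=250
  after byte 2 (28): sum1=72, sum2=67
  after byte 3 (83): sum1=203, sum2=15
  after byte 4 (36): sum1=2, sum2=17
  after byte 5 (EF): sum1=241, sum2=3
Checksum = sum2·256 + sum1 = 3·256 + 241 = 1009 = 0x03F1.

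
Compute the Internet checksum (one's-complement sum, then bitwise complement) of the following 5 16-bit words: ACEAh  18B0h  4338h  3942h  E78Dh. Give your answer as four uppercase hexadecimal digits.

One's-complement addition (fold any carry out of bit 15 back into bit 0):
  0xACEA + 0x18B0 = 0x0C59A
  0xC59A + 0x4338 = 0x108D2 → wrap carry → 0x08D3
  0x08D3 + 0x3942 = 0x04215
  0x4215 + 0xE78D = 0x129A2 → wrap carry → 0x29A3
One's-complement sum = 0x29A3.
Checksum = ~0x29A3 & 0xFFFF = 0xD65C.

D65C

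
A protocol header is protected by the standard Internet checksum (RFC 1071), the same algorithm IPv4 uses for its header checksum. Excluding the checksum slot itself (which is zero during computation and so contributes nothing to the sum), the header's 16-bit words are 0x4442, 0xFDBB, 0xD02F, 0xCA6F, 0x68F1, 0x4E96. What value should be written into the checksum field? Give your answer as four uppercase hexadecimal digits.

One's-complement addition (fold any carry out of bit 15 back into bit 0):
  0x4442 + 0xFDBB = 0x141FD → wrap carry → 0x41FE
  0x41FE + 0xD02F = 0x1122D → wrap carry → 0x122E
  0x122E + 0xCA6F = 0x0DC9D
  0xDC9D + 0x68F1 = 0x1458E → wrap carry → 0x458F
  0x458F + 0x4E96 = 0x09425
One's-complement sum = 0x9425.
Checksum = ~0x9425 & 0xFFFF = 0x6BDA.

6BDA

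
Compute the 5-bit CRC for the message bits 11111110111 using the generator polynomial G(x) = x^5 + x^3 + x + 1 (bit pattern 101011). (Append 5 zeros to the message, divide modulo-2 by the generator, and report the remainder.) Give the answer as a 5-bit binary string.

Append 5 zeros: 1111111011100000. Divide by 101011 (XOR where the leading bit is 1):
  pos 0: 111111 XOR 101011 = 010100
  pos 1: 101001 XOR 101011 = 000010
  pos 5: 100111 XOR 101011 = 001100
  pos 7: 110000 XOR 101011 = 011011
  pos 8: 110110 XOR 101011 = 011101
  pos 9: 111010 XOR 101011 = 010001
  pos 10: 100010 XOR 101011 = 001001
Remainder (last 5 bits) = 01001. This is the CRC / FCS.

01001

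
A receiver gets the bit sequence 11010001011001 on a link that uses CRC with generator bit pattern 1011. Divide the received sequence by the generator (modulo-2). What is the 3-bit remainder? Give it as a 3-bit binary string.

Modulo-2 division of 11010001011001 by 1011:
  pos 0: 1101 XOR 1011 = 0110
  pos 1: 1100 XOR 1011 = 0111
  pos 2: 1110 XOR 1011 = 0101
  pos 3: 1010 XOR 1011 = 0001
  pos 6: 1101 XOR 1011 = 0110
  pos 7: 1101 XOR 1011 = 0110
  pos 8: 1100 XOR 1011 = 0111
  pos 9: 1110 XOR 1011 = 0101
  pos 10: 1011 XOR 1011 = 0000
Remainder = 000 (zero — the frame passes the CRC check).

000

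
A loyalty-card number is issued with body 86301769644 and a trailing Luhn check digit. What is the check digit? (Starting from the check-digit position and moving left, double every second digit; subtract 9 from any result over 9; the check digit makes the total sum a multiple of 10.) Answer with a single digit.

Partial digits right→left: 4 4 6 9 6 7 1 0 3 6 8
Double every second digit counting from the check-digit position (so the 1st, 3rd, 5th, ... of the partial from the right).
  doubled (with −9 where >9): 8 3 3 2 6 7 → sum 29
  kept as-is: 4 9 7 0 6 → sum 26
Total = 29 + 26 = 55.
Check digit = (10 − (55 mod 10)) mod 10 = 5.

5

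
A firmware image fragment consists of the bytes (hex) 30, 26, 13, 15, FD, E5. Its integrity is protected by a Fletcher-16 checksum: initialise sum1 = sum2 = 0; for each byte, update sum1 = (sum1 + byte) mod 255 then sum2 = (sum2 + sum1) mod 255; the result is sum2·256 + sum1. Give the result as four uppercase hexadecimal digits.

Running sums (mod 255):
  after byte 0 (30): sum1=48, sum2=48
  after byte 1 (26): sum1=86, sum2=134
  after byte 2 (13): sum1=105, sum2=239
  after byte 3 (15): sum1=126, sum2=110
  after byte 4 (FD): sum1=124, sum2=234
  after byte 5 (E5): sum1=98, sum2=77
Checksum = sum2·256 + sum1 = 77·256 + 98 = 19810 = 0x4D62.

4D62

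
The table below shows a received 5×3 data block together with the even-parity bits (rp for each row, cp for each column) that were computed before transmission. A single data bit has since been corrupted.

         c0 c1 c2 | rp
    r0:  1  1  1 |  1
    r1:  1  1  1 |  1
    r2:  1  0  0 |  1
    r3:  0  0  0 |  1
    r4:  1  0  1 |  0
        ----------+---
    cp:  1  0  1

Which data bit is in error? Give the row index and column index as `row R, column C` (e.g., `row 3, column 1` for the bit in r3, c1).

Recompute each row's even parity and compare to rp:
  r0: data parity 1, sent rp 1 → ok
  r1: data parity 1, sent rp 1 → ok
  r2: data parity 1, sent rp 1 → ok
  r3: data parity 0, sent rp 1 → mismatch
  r4: data parity 0, sent rp 0 → ok
Recompute each column's even parity and compare to cp:
  c0: data parity 0, sent cp 1 → mismatch
  c1: data parity 0, sent cp 0 → ok
  c2: data parity 1, sent cp 1 → ok
Exactly one row (r3) and one column (c0) fail → the flipped bit is at their intersection.

row 3, column 0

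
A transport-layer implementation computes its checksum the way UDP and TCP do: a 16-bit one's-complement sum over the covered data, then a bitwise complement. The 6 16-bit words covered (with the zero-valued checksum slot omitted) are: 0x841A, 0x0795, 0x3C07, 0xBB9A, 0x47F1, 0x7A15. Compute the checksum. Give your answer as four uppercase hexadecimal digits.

BAA7

One's-complement addition (fold any carry out of bit 15 back into bit 0):
  0x841A + 0x0795 = 0x08BAF
  0x8BAF + 0x3C07 = 0x0C7B6
  0xC7B6 + 0xBB9A = 0x18350 → wrap carry → 0x8351
  0x8351 + 0x47F1 = 0x0CB42
  0xCB42 + 0x7A15 = 0x14557 → wrap carry → 0x4558
One's-complement sum = 0x4558.
Checksum = ~0x4558 & 0xFFFF = 0xBAA7.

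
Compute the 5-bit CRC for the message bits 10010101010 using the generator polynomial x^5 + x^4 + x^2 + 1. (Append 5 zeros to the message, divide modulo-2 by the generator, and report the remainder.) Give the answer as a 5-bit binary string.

10011

Append 5 zeros: 1001010101000000. Divide by 110101 (XOR where the leading bit is 1):
  pos 0: 100101 XOR 110101 = 010000
  pos 1: 100000 XOR 110101 = 010101
  pos 2: 101011 XOR 110101 = 011110
  pos 3: 111100 XOR 110101 = 001001
  pos 5: 100110 XOR 110101 = 010011
  pos 6: 100110 XOR 110101 = 010011
  pos 7: 100110 XOR 110101 = 010011
  pos 8: 100110 XOR 110101 = 010011
  pos 9: 100110 XOR 110101 = 010011
  pos 10: 100110 XOR 110101 = 010011
Remainder (last 5 bits) = 10011. This is the CRC / FCS.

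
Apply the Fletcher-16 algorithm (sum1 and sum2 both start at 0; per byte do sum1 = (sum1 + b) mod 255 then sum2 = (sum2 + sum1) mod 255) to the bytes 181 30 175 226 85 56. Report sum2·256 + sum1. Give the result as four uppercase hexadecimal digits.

Running sums (mod 255):
  after byte 0 (181): sum1=181, sum2=181
  after byte 1 (30): sum1=211, sum2=137
  after byte 2 (175): sum1=131, sum2=13
  after byte 3 (226): sum1=102, sum2=115
  after byte 4 (85): sum1=187, sum2=47
  after byte 5 (56): sum1=243, sum2=35
Checksum = sum2·256 + sum1 = 35·256 + 243 = 9203 = 0x23F3.

23F3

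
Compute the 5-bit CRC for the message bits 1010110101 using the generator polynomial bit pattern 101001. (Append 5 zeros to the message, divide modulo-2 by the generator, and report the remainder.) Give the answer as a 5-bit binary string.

10111

Append 5 zeros: 101011010100000. Divide by 101001 (XOR where the leading bit is 1):
  pos 0: 101011 XOR 101001 = 000010
  pos 4: 100101 XOR 101001 = 001100
  pos 6: 110000 XOR 101001 = 011001
  pos 7: 110010 XOR 101001 = 011011
  pos 8: 110110 XOR 101001 = 011111
  pos 9: 111110 XOR 101001 = 010111
Remainder (last 5 bits) = 10111. This is the CRC / FCS.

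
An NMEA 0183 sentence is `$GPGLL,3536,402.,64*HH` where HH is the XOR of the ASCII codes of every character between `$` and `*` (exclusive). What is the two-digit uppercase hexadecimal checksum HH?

65

XOR the ASCII codes of the payload characters:
  'G' = 0x47 → acc = 0x47
  'P' = 0x50 → acc = 0x17
  'G' = 0x47 → acc = 0x50
  'L' = 0x4C → acc = 0x1C
  'L' = 0x4C → acc = 0x50
  ',' = 0x2C → acc = 0x7C
  '3' = 0x33 → acc = 0x4F
  '5' = 0x35 → acc = 0x7A
  '3' = 0x33 → acc = 0x49
  '6' = 0x36 → acc = 0x7F
  ',' = 0x2C → acc = 0x53
  '4' = 0x34 → acc = 0x67
  '0' = 0x30 → acc = 0x57
  '2' = 0x32 → acc = 0x65
  '.' = 0x2E → acc = 0x4B
  ',' = 0x2C → acc = 0x67
  '6' = 0x36 → acc = 0x51
  '4' = 0x34 → acc = 0x65
Checksum = 0x65.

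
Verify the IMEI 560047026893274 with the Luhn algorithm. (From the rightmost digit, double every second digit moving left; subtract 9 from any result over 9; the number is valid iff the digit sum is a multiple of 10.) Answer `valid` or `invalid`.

valid

From the right, keep odd positions and double even positions (subtract 9 from any doubled value over 9):
  doubled (positions 2,4,...): 5 6 7 4 5 0 3 → sum 30
  kept (positions 1,3,...): 4 2 9 6 0 4 0 5 → sum 30
Total = 60.
60 mod 10 = 0, so the number is valid.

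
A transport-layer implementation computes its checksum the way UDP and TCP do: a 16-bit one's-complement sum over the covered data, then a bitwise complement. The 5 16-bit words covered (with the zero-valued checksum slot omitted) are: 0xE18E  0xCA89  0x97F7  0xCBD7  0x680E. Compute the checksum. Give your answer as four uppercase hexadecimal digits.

8809

One's-complement addition (fold any carry out of bit 15 back into bit 0):
  0xE18E + 0xCA89 = 0x1AC17 → wrap carry → 0xAC18
  0xAC18 + 0x97F7 = 0x1440F → wrap carry → 0x4410
  0x4410 + 0xCBD7 = 0x10FE7 → wrap carry → 0x0FE8
  0x0FE8 + 0x680E = 0x077F6
One's-complement sum = 0x77F6.
Checksum = ~0x77F6 & 0xFFFF = 0x8809.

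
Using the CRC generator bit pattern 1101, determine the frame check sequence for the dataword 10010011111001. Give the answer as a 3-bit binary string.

011

Append 3 zeros: 10010011111001000. Divide by 1101 (XOR where the leading bit is 1):
  pos 0: 1001 XOR 1101 = 0100
  pos 1: 1000 XOR 1101 = 0101
  pos 2: 1010 XOR 1101 = 0111
  pos 3: 1111 XOR 1101 = 0010
  pos 5: 1011 XOR 1101 = 0110
  pos 6: 1101 XOR 1101 = 0000
  pos 10: 1001 XOR 1101 = 0100
  pos 11: 1000 XOR 1101 = 0101
  pos 12: 1010 XOR 1101 = 0111
  pos 13: 1110 XOR 1101 = 0011
Remainder (last 3 bits) = 011. This is the CRC / FCS.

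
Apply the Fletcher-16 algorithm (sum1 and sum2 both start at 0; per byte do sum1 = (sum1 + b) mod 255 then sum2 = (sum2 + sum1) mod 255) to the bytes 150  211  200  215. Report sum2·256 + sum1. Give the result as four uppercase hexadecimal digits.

3F0B

Running sums (mod 255):
  after byte 0 (150): sum1=150, sum2=150
  after byte 1 (211): sum1=106, sum2=1
  after byte 2 (200): sum1=51, sum2=52
  after byte 3 (215): sum1=11, sum2=63
Checksum = sum2·256 + sum1 = 63·256 + 11 = 16139 = 0x3F0B.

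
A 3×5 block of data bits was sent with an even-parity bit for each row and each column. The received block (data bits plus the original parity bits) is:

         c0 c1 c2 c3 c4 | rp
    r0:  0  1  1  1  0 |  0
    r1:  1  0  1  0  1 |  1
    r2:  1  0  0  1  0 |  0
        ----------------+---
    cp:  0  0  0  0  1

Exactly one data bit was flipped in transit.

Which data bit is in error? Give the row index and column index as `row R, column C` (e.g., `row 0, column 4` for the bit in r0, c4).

Recompute each row's even parity and compare to rp:
  r0: data parity 1, sent rp 0 → mismatch
  r1: data parity 1, sent rp 1 → ok
  r2: data parity 0, sent rp 0 → ok
Recompute each column's even parity and compare to cp:
  c0: data parity 0, sent cp 0 → ok
  c1: data parity 1, sent cp 0 → mismatch
  c2: data parity 0, sent cp 0 → ok
  c3: data parity 0, sent cp 0 → ok
  c4: data parity 1, sent cp 1 → ok
Exactly one row (r0) and one column (c1) fail → the flipped bit is at their intersection.

row 0, column 1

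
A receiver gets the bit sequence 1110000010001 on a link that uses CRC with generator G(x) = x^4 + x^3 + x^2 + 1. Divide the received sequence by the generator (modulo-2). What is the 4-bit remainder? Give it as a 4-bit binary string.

Modulo-2 division of 1110000010001 by 11101:
  pos 0: 11100 XOR 11101 = 00001
  pos 4: 10001 XOR 11101 = 01100
  pos 5: 11000 XOR 11101 = 00101
  pos 7: 10100 XOR 11101 = 01001
  pos 8: 10011 XOR 11101 = 01110
Remainder = 1110 (nonzero — an error is detected).

1110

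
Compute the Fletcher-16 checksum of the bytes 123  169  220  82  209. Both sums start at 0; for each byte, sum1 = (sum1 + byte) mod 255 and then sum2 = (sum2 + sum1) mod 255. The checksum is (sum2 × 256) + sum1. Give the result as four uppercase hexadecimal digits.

1D26

Running sums (mod 255):
  after byte 0 (123): sum1=123, sum2=123
  after byte 1 (169): sum1=37, sum2=160
  after byte 2 (220): sum1=2, sum2=162
  after byte 3 (82): sum1=84, sum2=246
  after byte 4 (209): sum1=38, sum2=29
Checksum = sum2·256 + sum1 = 29·256 + 38 = 7462 = 0x1D26.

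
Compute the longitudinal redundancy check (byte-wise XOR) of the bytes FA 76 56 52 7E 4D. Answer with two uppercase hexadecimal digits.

BB

XOR the bytes together:
  start with 0xFA
  0xFA ⊕ 0x76 = 0x8C
  0x8C ⊕ 0x56 = 0xDA
  0xDA ⊕ 0x52 = 0x88
  0x88 ⊕ 0x7E = 0xF6
  0xF6 ⊕ 0x4D = 0xBB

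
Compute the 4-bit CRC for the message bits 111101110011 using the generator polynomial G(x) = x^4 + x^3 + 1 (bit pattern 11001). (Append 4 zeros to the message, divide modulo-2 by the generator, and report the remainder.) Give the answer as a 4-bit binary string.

Append 4 zeros: 1111011100110000. Divide by 11001 (XOR where the leading bit is 1):
  pos 0: 11110 XOR 11001 = 00111
  pos 2: 11111 XOR 11001 = 00110
  pos 4: 11010 XOR 11001 = 00011
  pos 7: 11011 XOR 11001 = 00010
  pos 10: 10000 XOR 11001 = 01001
  pos 11: 10010 XOR 11001 = 01011
Remainder (last 4 bits) = 1011. This is the CRC / FCS.

1011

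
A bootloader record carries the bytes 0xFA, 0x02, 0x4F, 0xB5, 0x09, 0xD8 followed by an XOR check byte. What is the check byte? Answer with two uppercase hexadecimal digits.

XOR the bytes together:
  start with 0xFA
  0xFA ⊕ 0x02 = 0xF8
  0xF8 ⊕ 0x4F = 0xB7
  0xB7 ⊕ 0xB5 = 0x02
  0x02 ⊕ 0x09 = 0x0B
  0x0B ⊕ 0xD8 = 0xD3

D3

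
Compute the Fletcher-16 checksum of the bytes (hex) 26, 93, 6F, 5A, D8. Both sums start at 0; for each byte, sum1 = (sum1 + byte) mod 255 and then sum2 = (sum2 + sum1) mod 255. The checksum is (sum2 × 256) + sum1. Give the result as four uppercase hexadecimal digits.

E85C

Running sums (mod 255):
  after byte 0 (26): sum1=38, sum2=38
  after byte 1 (93): sum1=185, sum2=223
  after byte 2 (6F): sum1=41, sum2=9
  after byte 3 (5A): sum1=131, sum2=140
  after byte 4 (D8): sum1=92, sum2=232
Checksum = sum2·256 + sum1 = 232·256 + 92 = 59484 = 0xE85C.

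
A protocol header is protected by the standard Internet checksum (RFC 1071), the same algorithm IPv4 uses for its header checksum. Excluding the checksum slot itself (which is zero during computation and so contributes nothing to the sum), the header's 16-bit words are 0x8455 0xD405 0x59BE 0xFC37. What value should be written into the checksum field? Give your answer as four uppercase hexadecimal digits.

51AE

One's-complement addition (fold any carry out of bit 15 back into bit 0):
  0x8455 + 0xD405 = 0x1585A → wrap carry → 0x585B
  0x585B + 0x59BE = 0x0B219
  0xB219 + 0xFC37 = 0x1AE50 → wrap carry → 0xAE51
One's-complement sum = 0xAE51.
Checksum = ~0xAE51 & 0xFFFF = 0x51AE.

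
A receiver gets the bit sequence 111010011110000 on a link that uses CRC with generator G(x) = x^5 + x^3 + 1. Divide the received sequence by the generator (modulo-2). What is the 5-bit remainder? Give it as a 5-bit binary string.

Modulo-2 division of 111010011110000 by 101001:
  pos 0: 111010 XOR 101001 = 010011
  pos 1: 100110 XOR 101001 = 001111
  pos 3: 111111 XOR 101001 = 010110
  pos 4: 101101 XOR 101001 = 000100
  pos 7: 100100 XOR 101001 = 001101
  pos 9: 110100 XOR 101001 = 011101
Remainder = 11101 (nonzero — an error is detected).

11101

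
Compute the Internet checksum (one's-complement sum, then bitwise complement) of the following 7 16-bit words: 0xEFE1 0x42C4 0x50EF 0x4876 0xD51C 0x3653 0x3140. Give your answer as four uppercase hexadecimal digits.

F743

One's-complement addition (fold any carry out of bit 15 back into bit 0):
  0xEFE1 + 0x42C4 = 0x132A5 → wrap carry → 0x32A6
  0x32A6 + 0x50EF = 0x08395
  0x8395 + 0x4876 = 0x0CC0B
  0xCC0B + 0xD51C = 0x1A127 → wrap carry → 0xA128
  0xA128 + 0x3653 = 0x0D77B
  0xD77B + 0x3140 = 0x108BB → wrap carry → 0x08BC
One's-complement sum = 0x08BC.
Checksum = ~0x08BC & 0xFFFF = 0xF743.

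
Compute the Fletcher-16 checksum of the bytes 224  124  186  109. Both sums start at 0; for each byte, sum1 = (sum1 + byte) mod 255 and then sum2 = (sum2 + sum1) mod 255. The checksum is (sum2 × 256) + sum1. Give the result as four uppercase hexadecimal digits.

DB85

Running sums (mod 255):
  after byte 0 (224): sum1=224, sum2=224
  after byte 1 (124): sum1=93, sum2=62
  after byte 2 (186): sum1=24, sum2=86
  after byte 3 (109): sum1=133, sum2=219
Checksum = sum2·256 + sum1 = 219·256 + 133 = 56197 = 0xDB85.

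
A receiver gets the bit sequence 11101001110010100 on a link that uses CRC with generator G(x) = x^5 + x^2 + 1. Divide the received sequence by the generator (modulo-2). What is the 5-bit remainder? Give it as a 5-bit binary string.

Modulo-2 division of 11101001110010100 by 100101:
  pos 0: 111010 XOR 100101 = 011111
  pos 1: 111110 XOR 100101 = 011011
  pos 2: 110111 XOR 100101 = 010010
  pos 3: 100101 XOR 100101 = 000000
  pos 9: 100101 XOR 100101 = 000000
Remainder = 00000 (zero — the frame passes the CRC check).

00000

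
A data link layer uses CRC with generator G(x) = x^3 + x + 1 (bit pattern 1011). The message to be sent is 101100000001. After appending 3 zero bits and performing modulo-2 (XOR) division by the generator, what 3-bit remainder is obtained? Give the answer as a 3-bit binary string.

Append 3 zeros: 101100000001000. Divide by 1011 (XOR where the leading bit is 1):
  pos 0: 1011 XOR 1011 = 0000
  pos 11: 1000 XOR 1011 = 0011
Remainder (last 3 bits) = 011. This is the CRC / FCS.

011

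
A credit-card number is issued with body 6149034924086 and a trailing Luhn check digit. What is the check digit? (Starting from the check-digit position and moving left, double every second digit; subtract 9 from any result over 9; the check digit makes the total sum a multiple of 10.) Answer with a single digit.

Partial digits right→left: 6 8 0 4 2 9 4 3 0 9 4 1 6
Double every second digit counting from the check-digit position (so the 1st, 3rd, 5th, ... of the partial from the right).
  doubled (with −9 where >9): 3 0 4 8 0 8 3 → sum 26
  kept as-is: 8 4 9 3 9 1 → sum 34
Total = 26 + 34 = 60.
Check digit = (10 − (60 mod 10)) mod 10 = 0.

0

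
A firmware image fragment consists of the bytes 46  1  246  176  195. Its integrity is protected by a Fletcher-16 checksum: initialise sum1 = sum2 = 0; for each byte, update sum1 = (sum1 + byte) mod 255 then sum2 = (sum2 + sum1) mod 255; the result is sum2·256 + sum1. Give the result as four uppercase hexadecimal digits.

Running sums (mod 255):
  after byte 0 (46): sum1=46, sum2=46
  after byte 1 (1): sum1=47, sum2=93
  after byte 2 (246): sum1=38, sum2=131
  after byte 3 (176): sum1=214, sum2=90
  after byte 4 (195): sum1=154, sum2=244
Checksum = sum2·256 + sum1 = 244·256 + 154 = 62618 = 0xF49A.

F49A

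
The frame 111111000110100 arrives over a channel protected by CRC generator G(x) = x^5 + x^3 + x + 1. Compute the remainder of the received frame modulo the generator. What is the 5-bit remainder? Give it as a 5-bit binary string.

Modulo-2 division of 111111000110100 by 101011:
  pos 0: 111111 XOR 101011 = 010100
  pos 1: 101000 XOR 101011 = 000011
  pos 5: 110011 XOR 101011 = 011000
  pos 6: 110000 XOR 101011 = 011011
  pos 7: 110111 XOR 101011 = 011100
  pos 8: 111000 XOR 101011 = 010011
  pos 9: 100110 XOR 101011 = 001101
Remainder = 01101 (nonzero — an error is detected).

01101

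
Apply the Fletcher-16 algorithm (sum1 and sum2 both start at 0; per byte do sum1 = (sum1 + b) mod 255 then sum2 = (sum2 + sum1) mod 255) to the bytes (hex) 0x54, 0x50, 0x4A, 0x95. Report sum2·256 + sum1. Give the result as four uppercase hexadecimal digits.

Running sums (mod 255):
  after byte 0 (0x54): sum1=84, sum2=84
  after byte 1 (0x50): sum1=164, sum2=248
  after byte 2 (0x4A): sum1=238, sum2=231
  after byte 3 (0x95): sum1=132, sum2=108
Checksum = sum2·256 + sum1 = 108·256 + 132 = 27780 = 0x6C84.

6C84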